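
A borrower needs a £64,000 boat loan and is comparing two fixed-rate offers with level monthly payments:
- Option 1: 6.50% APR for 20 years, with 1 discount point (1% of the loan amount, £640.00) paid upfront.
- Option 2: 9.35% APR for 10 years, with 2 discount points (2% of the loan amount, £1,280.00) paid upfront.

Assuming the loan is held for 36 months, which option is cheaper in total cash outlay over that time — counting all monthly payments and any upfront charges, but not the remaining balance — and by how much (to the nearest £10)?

Option 1: at 6.50% the monthly rate is 0.0054167, so the payment is 64,000 × 0.0054167 / (1 − 1.0054167^−240) = £477.17.
Option 2: at 9.35% the monthly rate is 0.0077917, so the payment is 64,000 × 0.0077917 / (1 − 1.0077917^−120) = £822.90.
Over 36 months: Option 1 costs 36 × £477.17 + £640.00 = £17,818.12; Option 2 costs 36 × £822.90 + £1,280.00 = £30,904.40.
Option 1 is cheaper by £30,904.40 − £17,818.12 = £13,086.28.

Option 1 by £13,090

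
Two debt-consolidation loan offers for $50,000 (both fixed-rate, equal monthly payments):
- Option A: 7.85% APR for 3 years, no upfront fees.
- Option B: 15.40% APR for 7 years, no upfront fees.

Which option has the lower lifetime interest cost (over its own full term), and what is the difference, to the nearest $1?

Option A by $25,711

Option A: monthly rate = 7.85%/12 = 0.0065417; payment = 50,000 × 0.0065417 / (1 − (1+0.0065417)^−36) = $1,563.36.
Total interest on Option A = 36 × $1,563.36 − $50,000 = $6,280.96.
Option B: monthly rate = 15.4%/12 = 0.0128333; payment = 50,000 × 0.0128333 / (1 − (1+0.0128333)^−84) = $976.09.
Total interest on Option B = 84 × $976.09 − $50,000 = $31,991.56.
Option A is lower by $25,710.60.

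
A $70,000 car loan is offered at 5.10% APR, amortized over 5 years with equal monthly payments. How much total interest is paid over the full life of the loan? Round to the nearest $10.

$9,450

Monthly rate = 5.1%/12 = 0.0042500; payment = 70,000 × 0.0042500 / (1 − (1+0.0042500)^−60) = $1,324.20.
Total paid = 60 × $1,324.20 = $79,452.00; interest = $79,452.00 − $70,000 = $9,452.00.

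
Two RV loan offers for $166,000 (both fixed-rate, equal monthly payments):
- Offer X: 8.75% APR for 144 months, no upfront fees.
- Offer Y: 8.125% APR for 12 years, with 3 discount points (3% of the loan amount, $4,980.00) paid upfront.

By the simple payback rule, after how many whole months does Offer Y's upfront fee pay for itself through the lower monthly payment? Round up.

87 months

Offer X: monthly rate = 8.75%/12 = 0.0072917; payment = 166,000 × 0.0072917 / (1 − (1+0.0072917)^−144) = $1,865.83.
Offer Y: monthly rate = 8.125%/12 = 0.0067708; payment = 166,000 × 0.0067708 / (1 − (1+0.0067708)^−144) = $1,808.27.
Monthly savings = $1,865.83 − $1,808.27 = $57.56.
Break-even = $4,980.00 / $57.56 = 86.52 → 87 months.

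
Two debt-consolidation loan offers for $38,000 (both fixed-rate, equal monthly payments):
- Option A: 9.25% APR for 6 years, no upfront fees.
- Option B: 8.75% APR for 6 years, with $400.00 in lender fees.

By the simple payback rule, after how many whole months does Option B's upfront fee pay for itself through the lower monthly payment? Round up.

43 months

Option A: at 9.25% the monthly rate is 0.0077083, so the payment is 38,000 × 0.0077083 / (1 − 1.0077083^−72) = $689.69.
Option B: monthly rate = 8.75%/12 = 0.0072917; payment = 38,000 × 0.0072917 / (1 − (1+0.0072917)^−72) = $680.26.
Monthly savings = $689.69 − $680.26 = $9.43.
Break-even = $400.00 / $9.43 = 42.42 → 43 months.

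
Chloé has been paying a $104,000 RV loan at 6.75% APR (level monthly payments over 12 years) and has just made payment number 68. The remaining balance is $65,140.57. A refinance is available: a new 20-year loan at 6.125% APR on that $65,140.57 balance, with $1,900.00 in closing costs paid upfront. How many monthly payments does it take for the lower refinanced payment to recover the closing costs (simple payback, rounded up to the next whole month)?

Current payment = 104,000 × 6.75%/12 / (1 − (1+0.0056250)^−144) = $1,055.71.
Refinanced payment = 65,140.57 × 0.0051042 / (1 − (1+0.0051042)^−240) = $471.40.
Monthly savings = $1,055.71 − $471.40 = $584.31.
Break-even = $1,900.00 / $584.31 = 3.25 → 4 months.

4 months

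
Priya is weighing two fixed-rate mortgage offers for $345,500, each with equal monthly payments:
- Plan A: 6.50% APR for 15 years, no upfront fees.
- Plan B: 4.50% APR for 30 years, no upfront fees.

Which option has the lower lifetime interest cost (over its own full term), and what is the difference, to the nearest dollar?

Plan A by $88,474

Plan A: at 6.50% the monthly rate is 0.0054167, so the payment is 345,500 × 0.0054167 / (1 − 1.0054167^−180) = $3,009.68.
Total interest on Plan A = 180 × $3,009.68 − $345,500 = $196,242.40.
Plan B: at 4.50% the monthly rate is 0.0037500, so the payment is 345,500 × 0.0037500 / (1 − 1.0037500^−360) = $1,750.60.
Total interest on Plan B = 360 × $1,750.60 − $345,500 = $284,716.00.
Plan A is lower by $88,473.60.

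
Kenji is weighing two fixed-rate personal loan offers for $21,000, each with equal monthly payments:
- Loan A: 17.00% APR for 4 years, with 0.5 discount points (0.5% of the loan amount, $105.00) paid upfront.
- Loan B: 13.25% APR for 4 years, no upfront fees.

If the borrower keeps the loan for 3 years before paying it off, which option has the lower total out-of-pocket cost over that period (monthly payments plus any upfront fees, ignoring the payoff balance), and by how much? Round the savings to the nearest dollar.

Loan B by $1,544

Loan A: at 17.00% the monthly rate is 0.0141667, so the payment is 21,000 × 0.0141667 / (1 − 1.0141667^−48) = $605.96.
Loan B: monthly rate = 13.25%/12 = 0.0110417; payment = 21,000 × 0.0110417 / (1 − (1+0.0110417)^−48) = $565.99.
Over 36 months: Loan A costs 36 × $605.96 + $105.00 = $21,919.56; Loan B costs 36 × $565.99 = $20,375.64.
Loan B is cheaper by $21,919.56 − $20,375.64 = $1,543.92.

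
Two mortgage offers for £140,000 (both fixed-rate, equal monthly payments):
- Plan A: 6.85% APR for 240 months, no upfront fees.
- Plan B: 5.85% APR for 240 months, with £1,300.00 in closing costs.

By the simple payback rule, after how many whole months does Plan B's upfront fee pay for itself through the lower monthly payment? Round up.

16 months

Plan A: monthly rate = 6.85%/12 = 0.0057083; payment = 140,000 × 0.0057083 / (1 − (1+0.0057083)^−240) = £1,072.85.
Plan B: monthly rate = 5.85%/12 = 0.0048750; payment = 140,000 × 0.0048750 / (1 − (1+0.0048750)^−240) = £990.93.
Monthly savings = £1,072.85 − £990.93 = £81.92.
Break-even = £1,300.00 / £81.92 = 15.87 → 16 months.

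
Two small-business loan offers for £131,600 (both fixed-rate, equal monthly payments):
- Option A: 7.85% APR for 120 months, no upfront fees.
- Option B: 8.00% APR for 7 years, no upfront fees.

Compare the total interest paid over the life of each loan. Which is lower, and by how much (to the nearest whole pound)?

Option B by £18,055

Option A: monthly rate = 7.85%/12 = 0.0065417; payment = 131,600 × 0.0065417 / (1 − (1+0.0065417)^−120) = £1,586.26.
Total interest on Option A = 120 × £1,586.26 − £131,600 = £58,751.20.
Option B: at 8.00% the monthly rate is 0.0066667, so the payment is 131,600 × 0.0066667 / (1 − 1.0066667^−84) = £2,051.15.
Total interest on Option B = 84 × £2,051.15 − £131,600 = £40,696.60.
Option B is lower by £18,054.60.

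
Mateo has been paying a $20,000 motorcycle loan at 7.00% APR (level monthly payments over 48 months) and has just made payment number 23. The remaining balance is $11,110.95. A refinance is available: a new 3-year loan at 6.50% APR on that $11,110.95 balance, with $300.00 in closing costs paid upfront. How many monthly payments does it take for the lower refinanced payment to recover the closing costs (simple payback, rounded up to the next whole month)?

Current payment = 20,000 × 7%/12 / (1 − (1+0.0058333)^−48) = $478.92.
Refinanced payment = 11,110.95 × 0.0054167 / (1 − (1+0.0054167)^−36) = $340.54.
Monthly savings = $478.92 − $340.54 = $138.38.
Break-even = $300.00 / $138.38 = 2.17 → 3 months.

3 months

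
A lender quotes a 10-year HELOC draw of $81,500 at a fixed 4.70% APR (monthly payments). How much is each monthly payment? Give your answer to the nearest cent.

Monthly rate = 4.7%/12 = 0.0039167; payment = 81,500 × 0.0039167 / (1 − (1+0.0039167)^−120) = $852.53.

$852.53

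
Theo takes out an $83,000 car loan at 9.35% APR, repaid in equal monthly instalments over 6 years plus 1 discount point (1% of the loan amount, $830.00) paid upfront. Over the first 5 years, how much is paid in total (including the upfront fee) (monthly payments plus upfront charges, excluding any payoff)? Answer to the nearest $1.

Monthly rate = 9.35%/12 = 0.0077917; payment = 83,000 × 0.0077917 / (1 − (1+0.0077917)^−72) = $1,510.58.
Total outlay = 60 × $1,510.58 + $830.00 = $91,464.80.

$91,465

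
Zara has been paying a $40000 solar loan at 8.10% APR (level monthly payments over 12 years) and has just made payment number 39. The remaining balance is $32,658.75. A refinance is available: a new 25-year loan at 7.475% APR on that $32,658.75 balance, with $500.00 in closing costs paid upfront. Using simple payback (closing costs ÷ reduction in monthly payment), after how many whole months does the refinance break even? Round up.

3 months

Current payment = 40,000 × 8.1%/12 / (1 − (1+0.0067500)^−144) = $435.18.
Refinanced payment = 32,658.75 × 0.0062292 / (1 − (1+0.0062292)^−300) = $240.81.
Monthly savings = $435.18 − $240.81 = $194.37.
Break-even = $500.00 / $194.37 = 2.57 → 3 months.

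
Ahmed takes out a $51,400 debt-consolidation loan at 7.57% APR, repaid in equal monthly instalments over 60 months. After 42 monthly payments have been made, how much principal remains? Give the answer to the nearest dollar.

$17,502

With monthly rate i = 7.57%/12 = 0.0063083, the balance after k of n payments is P · [(1+i)^n − (1+i)^k] / [(1+i)^n − 1].
(1+0.0063083)^60 = 1.45835800 and (1+0.0063083)^42 = 1.30228160, so the balance is 51,400 × (1.45835800 − 1.30228160) / (1.45835800 − 1) = $17,502.32.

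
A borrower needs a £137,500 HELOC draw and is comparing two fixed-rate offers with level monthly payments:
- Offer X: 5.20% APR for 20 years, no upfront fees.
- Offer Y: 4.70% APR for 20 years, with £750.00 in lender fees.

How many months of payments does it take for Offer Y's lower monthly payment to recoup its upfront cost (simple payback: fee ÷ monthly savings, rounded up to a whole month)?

Offer X: at 5.20% the monthly rate is 0.0043333, so the payment is 137,500 × 0.0043333 / (1 − 1.0043333^−240) = £922.70.
Offer Y: at 4.70% the monthly rate is 0.0039167, so the payment is 137,500 × 0.0039167 / (1 − 1.0039167^−240) = £884.81.
Monthly savings = £922.70 − £884.81 = £37.89.
Break-even = £750.00 / £37.89 = 19.79 → 20 months.

20 months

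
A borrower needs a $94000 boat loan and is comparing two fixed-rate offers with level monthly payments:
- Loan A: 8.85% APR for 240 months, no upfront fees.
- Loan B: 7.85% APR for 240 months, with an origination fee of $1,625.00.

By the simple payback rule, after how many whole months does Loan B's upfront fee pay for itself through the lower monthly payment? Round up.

28 months

Loan A: at 8.85% the monthly rate is 0.0073750, so the payment is 94,000 × 0.0073750 / (1 − 1.0073750^−240) = $836.70.
Loan B: at 7.85% the monthly rate is 0.0065417, so the payment is 94,000 × 0.0065417 / (1 − 1.0065417^−240) = $777.50.
Monthly savings = $836.70 − $777.50 = $59.20.
Break-even = $1,625.00 / $59.20 = 27.45 → 28 months.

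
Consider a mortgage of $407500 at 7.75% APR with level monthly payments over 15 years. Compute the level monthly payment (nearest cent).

$3,835.70

At 7.75% the monthly rate is 0.0064583, so the payment is 407,500 × 0.0064583 / (1 − 1.0064583^−180) = $3,835.70.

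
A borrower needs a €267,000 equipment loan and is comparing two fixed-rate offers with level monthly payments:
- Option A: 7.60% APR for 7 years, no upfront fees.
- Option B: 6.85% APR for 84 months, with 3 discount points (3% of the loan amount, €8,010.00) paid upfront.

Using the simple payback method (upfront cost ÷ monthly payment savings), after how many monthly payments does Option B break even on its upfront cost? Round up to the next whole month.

Option A: at 7.60% the monthly rate is 0.0063333, so the payment is 267,000 × 0.0063333 / (1 − 1.0063333^−84) = €4,108.51.
Option B: at 6.85% the monthly rate is 0.0057083, so the payment is 267,000 × 0.0057083 / (1 − 1.0057083^−84) = €4,010.20.
Monthly savings = €4,108.51 − €4,010.20 = €98.31.
Break-even = €8,010.00 / €98.31 = 81.48 → 82 months.

82 months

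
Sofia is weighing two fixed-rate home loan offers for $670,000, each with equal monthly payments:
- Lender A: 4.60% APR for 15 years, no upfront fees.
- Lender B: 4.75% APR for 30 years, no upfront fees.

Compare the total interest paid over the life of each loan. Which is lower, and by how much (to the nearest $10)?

Lender A by $329,460

Lender A: monthly rate = 4.6%/12 = 0.0038333; payment = 670,000 × 0.0038333 / (1 − (1+0.0038333)^−180) = $5,159.76.
Total interest on Lender A = 180 × $5,159.76 − $670,000 = $258,756.80.
Lender B: monthly rate = 4.75%/12 = 0.0039583; payment = 670,000 × 0.0039583 / (1 − (1+0.0039583)^−360) = $3,495.04.
Total interest on Lender B = 360 × $3,495.04 − $670,000 = $588,214.40.
Lender A is lower by $329,457.60.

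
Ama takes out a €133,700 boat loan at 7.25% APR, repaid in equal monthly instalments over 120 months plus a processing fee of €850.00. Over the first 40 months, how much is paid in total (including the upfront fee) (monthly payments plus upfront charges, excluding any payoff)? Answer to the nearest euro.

€63,636

Monthly rate = 7.25%/12 = 0.0060417; payment = 133,700 × 0.0060417 / (1 − (1+0.0060417)^−120) = €1,569.65.
Total outlay = 40 × €1,569.65 + €850.00 = €63,636.00.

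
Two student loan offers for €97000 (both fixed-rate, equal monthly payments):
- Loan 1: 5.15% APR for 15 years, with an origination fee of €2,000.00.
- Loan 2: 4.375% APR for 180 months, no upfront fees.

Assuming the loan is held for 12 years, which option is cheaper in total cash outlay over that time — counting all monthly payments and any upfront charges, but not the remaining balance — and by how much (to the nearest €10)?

Loan 2 by €7,590

Loan 1: monthly rate = 5.15%/12 = 0.0042917; payment = 97,000 × 0.0042917 / (1 − (1+0.0042917)^−180) = €774.67.
Loan 2: at 4.375% the monthly rate is 0.0036458, so the payment is 97,000 × 0.0036458 / (1 − 1.0036458^−180) = €735.86.
Over 144 months: Loan 1 costs 144 × €774.67 + €2,000.00 = €113,552.48; Loan 2 costs 144 × €735.86 = €105,963.84.
Loan 2 is cheaper by €113,552.48 − €105,963.84 = €7,588.64.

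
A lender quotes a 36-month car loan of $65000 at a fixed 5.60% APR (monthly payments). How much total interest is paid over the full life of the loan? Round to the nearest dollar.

Monthly rate = 5.6%/12 = 0.0046667; payment = 65,000 × 0.0046667 / (1 − (1+0.0046667)^−36) = $1,965.67.
Total paid = 36 × $1,965.67 = $70,764.12; interest = $70,764.12 − $65,000 = $5,764.12.

$5,764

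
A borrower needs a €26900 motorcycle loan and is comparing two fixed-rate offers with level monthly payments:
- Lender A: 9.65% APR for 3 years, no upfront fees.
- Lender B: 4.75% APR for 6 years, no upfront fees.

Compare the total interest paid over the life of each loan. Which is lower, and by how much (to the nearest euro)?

Lender B by €121

Lender A: monthly rate = 9.65%/12 = 0.0080417; payment = 26,900 × 0.0080417 / (1 − (1+0.0080417)^−36) = €863.57.
Total interest on Lender A = 36 × €863.57 − €26,900 = €4,188.52.
Lender B: monthly rate = 4.75%/12 = 0.0039583; payment = 26,900 × 0.0039583 / (1 − (1+0.0039583)^−72) = €430.11.
Total interest on Lender B = 72 × €430.11 − €26,900 = €4,067.92.
Lender B is lower by €120.60.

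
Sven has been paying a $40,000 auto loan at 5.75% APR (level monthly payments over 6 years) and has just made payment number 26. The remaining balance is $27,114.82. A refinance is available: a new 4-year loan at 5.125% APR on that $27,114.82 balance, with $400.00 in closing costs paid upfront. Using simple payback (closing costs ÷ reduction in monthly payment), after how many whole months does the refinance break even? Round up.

Current payment = 40,000 × 5.75%/12 / (1 − (1+0.0047917)^−72) = $658.21.
Refinanced payment = 27,114.82 × 0.0042708 / (1 − (1+0.0042708)^−48) = $625.97.
Monthly savings = $658.21 − $625.97 = $32.24.
Break-even = $400.00 / $32.24 = 12.41 → 13 months.

13 months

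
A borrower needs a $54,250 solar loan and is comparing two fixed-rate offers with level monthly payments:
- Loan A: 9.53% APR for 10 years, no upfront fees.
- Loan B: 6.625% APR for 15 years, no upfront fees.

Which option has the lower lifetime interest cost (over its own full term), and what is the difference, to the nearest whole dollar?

Loan A by $1,391

Loan A: at 9.53% the monthly rate is 0.0079417, so the payment is 54,250 × 0.0079417 / (1 − 1.0079417^−120) = $702.87.
Total interest on Loan A = 120 × $702.87 − $54,250 = $30,094.40.
Loan B: monthly rate = 6.625%/12 = 0.0055208; payment = 54,250 × 0.0055208 / (1 − (1+0.0055208)^−180) = $476.31.
Total interest on Loan B = 180 × $476.31 − $54,250 = $31,485.80.
Loan A is lower by $1,391.40.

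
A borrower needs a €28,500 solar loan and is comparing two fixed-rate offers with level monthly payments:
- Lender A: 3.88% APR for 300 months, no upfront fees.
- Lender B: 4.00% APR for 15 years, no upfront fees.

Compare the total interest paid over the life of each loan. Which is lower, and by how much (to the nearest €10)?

Lender A: monthly rate = 3.88%/12 = 0.0032333; payment = 28,500 × 0.0032333 / (1 − (1+0.0032333)^−300) = €148.55.
Total interest on Lender A = 300 × €148.55 − €28,500 = €16,065.00.
Lender B: at 4.00% the monthly rate is 0.0033333, so the payment is 28,500 × 0.0033333 / (1 − 1.0033333^−180) = €210.81.
Total interest on Lender B = 180 × €210.81 − €28,500 = €9,445.80.
Lender B is lower by €6,619.20.

Lender B by €6,620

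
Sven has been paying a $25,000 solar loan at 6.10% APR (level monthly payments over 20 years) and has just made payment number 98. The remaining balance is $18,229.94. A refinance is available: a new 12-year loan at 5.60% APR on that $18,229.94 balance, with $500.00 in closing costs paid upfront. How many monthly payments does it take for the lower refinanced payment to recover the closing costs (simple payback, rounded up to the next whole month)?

79 months

Current payment = 25,000 × 6.1%/12 / (1 − (1+0.0050833)^−240) = $180.55.
Refinanced payment = 18,229.94 × 0.0046667 / (1 − (1+0.0046667)^−144) = $174.15.
Monthly savings = $180.55 − $174.15 = $6.40.
Break-even = $500.00 / $6.40 = 78.12 → 79 months.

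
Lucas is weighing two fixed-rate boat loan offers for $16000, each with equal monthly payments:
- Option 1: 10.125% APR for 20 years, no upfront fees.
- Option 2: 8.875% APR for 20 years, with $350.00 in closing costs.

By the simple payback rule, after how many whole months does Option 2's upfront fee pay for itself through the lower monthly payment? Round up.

Option 1: monthly rate = 10.125%/12 = 0.0084375; payment = 16,000 × 0.0084375 / (1 − (1+0.0084375)^−240) = $155.73.
Option 2: at 8.875% the monthly rate is 0.0073958, so the payment is 16,000 × 0.0073958 / (1 − 1.0073958^−240) = $142.67.
Monthly savings = $155.73 − $142.67 = $13.06.
Break-even = $350.00 / $13.06 = 26.80 → 27 months.

27 months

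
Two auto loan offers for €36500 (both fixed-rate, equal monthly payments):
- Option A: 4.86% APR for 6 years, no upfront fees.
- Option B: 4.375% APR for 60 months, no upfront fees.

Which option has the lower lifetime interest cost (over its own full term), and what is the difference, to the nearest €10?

Option A: monthly rate = 4.86%/12 = 0.0040500; payment = 36,500 × 0.0040500 / (1 − (1+0.0040500)^−72) = €585.46.
Total interest on Option A = 72 × €585.46 − €36,500 = €5,653.12.
Option B: monthly rate = 4.375%/12 = 0.0036458; payment = 36,500 × 0.0036458 / (1 − (1+0.0036458)^−60) = €678.40.
Total interest on Option B = 60 × €678.40 − €36,500 = €4,204.00.
Option B is lower by €1,449.12.

Option B by €1,450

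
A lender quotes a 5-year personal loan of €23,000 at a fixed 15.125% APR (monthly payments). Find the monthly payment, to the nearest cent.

Monthly rate = 15.125%/12 = 0.0126042; payment = 23,000 × 0.0126042 / (1 − (1+0.0126042)^−60) = €548.68.

€548.68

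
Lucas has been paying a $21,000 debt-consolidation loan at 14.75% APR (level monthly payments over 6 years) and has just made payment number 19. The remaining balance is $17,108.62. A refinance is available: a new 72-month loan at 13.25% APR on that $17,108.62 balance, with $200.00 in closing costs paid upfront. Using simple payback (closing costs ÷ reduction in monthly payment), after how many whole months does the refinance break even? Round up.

3 months

Current payment = 21,000 × 14.75%/12 / (1 − (1+0.0122917)^−72) = $441.20.
Refinanced payment = 17,108.62 × 0.0110417 / (1 − (1+0.0110417)^−72) = $345.70.
Monthly savings = $441.20 − $345.70 = $95.50.
Break-even = $200.00 / $95.50 = 2.09 → 3 months.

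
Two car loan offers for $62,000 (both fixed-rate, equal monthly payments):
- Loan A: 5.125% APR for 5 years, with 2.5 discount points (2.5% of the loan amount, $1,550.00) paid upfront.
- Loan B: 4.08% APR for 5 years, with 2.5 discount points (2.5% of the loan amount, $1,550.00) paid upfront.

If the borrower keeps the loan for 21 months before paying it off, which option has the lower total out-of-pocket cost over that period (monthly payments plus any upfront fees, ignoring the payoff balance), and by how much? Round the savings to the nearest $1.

Loan A: at 5.125% the monthly rate is 0.0042708, so the payment is 62,000 × 0.0042708 / (1 − 1.0042708^−60) = $1,173.57.
Loan B: monthly rate = 4.08%/12 = 0.0034000; payment = 62,000 × 0.0034000 / (1 − (1+0.0034000)^−60) = $1,144.06.
Over 21 months: Loan A costs 21 × $1,173.57 + $1,550.00 = $26,194.97; Loan B costs 21 × $1,144.06 + $1,550.00 = $25,575.26.
Loan B is cheaper by $26,194.97 − $25,575.26 = $619.71.

Loan B by $620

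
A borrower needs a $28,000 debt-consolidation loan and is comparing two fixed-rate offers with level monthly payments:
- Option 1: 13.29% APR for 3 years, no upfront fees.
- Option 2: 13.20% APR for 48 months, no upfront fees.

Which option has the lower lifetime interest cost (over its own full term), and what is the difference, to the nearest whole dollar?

Option 1: monthly rate = 13.29%/12 = 0.0110750; payment = 28,000 × 0.0110750 / (1 − (1+0.0110750)^−36) = $947.35.
Total interest on Option 1 = 36 × $947.35 − $28,000 = $6,104.60.
Option 2: at 13.20% the monthly rate is 0.0110000, so the payment is 28,000 × 0.0110000 / (1 − 1.0110000^−48) = $753.95.
Total interest on Option 2 = 48 × $753.95 − $28,000 = $8,189.60.
Option 1 is lower by $2,085.00.

Option 1 by $2,085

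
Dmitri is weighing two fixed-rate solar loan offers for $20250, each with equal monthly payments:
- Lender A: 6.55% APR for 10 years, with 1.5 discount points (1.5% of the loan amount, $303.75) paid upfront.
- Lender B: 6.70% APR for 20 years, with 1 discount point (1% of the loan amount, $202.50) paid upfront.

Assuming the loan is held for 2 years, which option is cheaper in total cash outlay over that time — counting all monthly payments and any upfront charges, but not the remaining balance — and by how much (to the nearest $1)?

Lender A: at 6.55% the monthly rate is 0.0054583, so the payment is 20,250 × 0.0054583 / (1 − 1.0054583^−120) = $230.45.
Lender B: at 6.70% the monthly rate is 0.0055833, so the payment is 20,250 × 0.0055833 / (1 − 1.0055833^−240) = $153.37.
Over 24 months: Lender A costs 24 × $230.45 + $303.75 = $5,834.55; Lender B costs 24 × $153.37 + $202.50 = $3,883.38.
Lender B is cheaper by $5,834.55 − $3,883.38 = $1,951.17.

Lender B by $1,951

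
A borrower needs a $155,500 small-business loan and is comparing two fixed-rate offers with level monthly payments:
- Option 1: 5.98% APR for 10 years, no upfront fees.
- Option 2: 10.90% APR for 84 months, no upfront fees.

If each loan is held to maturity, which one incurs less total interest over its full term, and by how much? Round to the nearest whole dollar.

Option 1 by $15,990

Option 1: at 5.98% the monthly rate is 0.0049833, so the payment is 155,500 × 0.0049833 / (1 − 1.0049833^−120) = $1,724.81.
Total interest on Option 1 = 120 × $1,724.81 − $155,500 = $51,477.20.
Option 2: monthly rate = 10.9%/12 = 0.0090833; payment = 155,500 × 0.0090833 / (1 − (1+0.0090833)^−84) = $2,654.37.
Total interest on Option 2 = 84 × $2,654.37 − $155,500 = $67,467.08.
Option 1 is lower by $15,989.88.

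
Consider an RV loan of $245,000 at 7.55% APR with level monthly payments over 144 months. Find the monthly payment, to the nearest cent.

$2,591.93

Monthly rate = 7.55%/12 = 0.0062917; payment = 245,000 × 0.0062917 / (1 − (1+0.0062917)^−144) = $2,591.93.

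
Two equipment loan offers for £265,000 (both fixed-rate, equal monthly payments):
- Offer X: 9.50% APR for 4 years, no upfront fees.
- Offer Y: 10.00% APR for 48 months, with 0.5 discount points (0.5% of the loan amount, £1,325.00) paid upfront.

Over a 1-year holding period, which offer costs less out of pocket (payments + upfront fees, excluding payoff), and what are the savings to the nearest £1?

Offer X: monthly rate = 9.5%/12 = 0.0079167; payment = 265,000 × 0.0079167 / (1 − (1+0.0079167)^−48) = £6,657.63.
Offer Y: at 10.00% the monthly rate is 0.0083333, so the payment is 265,000 × 0.0083333 / (1 − 1.0083333^−48) = £6,721.08.
Over 12 months: Offer X costs 12 × £6,657.63 = £79,891.56; Offer Y costs 12 × £6,721.08 + £1,325.00 = £81,977.96.
Offer X is cheaper by £81,977.96 − £79,891.56 = £2,086.40.

Offer X by £2,086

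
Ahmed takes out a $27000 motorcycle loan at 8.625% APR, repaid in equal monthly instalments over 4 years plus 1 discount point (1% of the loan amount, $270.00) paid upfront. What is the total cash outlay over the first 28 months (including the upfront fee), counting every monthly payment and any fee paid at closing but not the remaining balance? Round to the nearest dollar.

At 8.625% the monthly rate is 0.0071875, so the payment is 27,000 × 0.0071875 / (1 − 1.0071875^−48) = $667.10.
Total outlay = 28 × $667.10 + $270.00 = $18,948.80.

$18,949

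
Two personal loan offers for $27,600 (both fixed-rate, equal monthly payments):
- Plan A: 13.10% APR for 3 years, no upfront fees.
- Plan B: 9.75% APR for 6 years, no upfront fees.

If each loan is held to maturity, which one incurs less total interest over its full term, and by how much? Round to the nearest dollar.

Plan A by $3,038

Plan A: at 13.10% the monthly rate is 0.0109167, so the payment is 27,600 × 0.0109167 / (1 − 1.0109167^−36) = $931.28.
Total interest on Plan A = 36 × $931.28 − $27,600 = $5,926.08.
Plan B: at 9.75% the monthly rate is 0.0081250, so the payment is 27,600 × 0.0081250 / (1 − 1.0081250^−72) = $507.84.
Total interest on Plan B = 72 × $507.84 − $27,600 = $8,964.48.
Plan A is lower by $3,038.40.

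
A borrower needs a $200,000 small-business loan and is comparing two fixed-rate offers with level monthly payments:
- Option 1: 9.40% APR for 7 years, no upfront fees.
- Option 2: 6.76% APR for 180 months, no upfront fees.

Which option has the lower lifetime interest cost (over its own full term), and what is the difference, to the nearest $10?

Option 1 by $45,050

Option 1: monthly rate = 9.4%/12 = 0.0078333; payment = 200,000 × 0.0078333 / (1 − (1+0.0078333)^−84) = $3,258.56.
Total interest on Option 1 = 84 × $3,258.56 − $200,000 = $73,719.04.
Option 2: monthly rate = 6.76%/12 = 0.0056333; payment = 200,000 × 0.0056333 / (1 − (1+0.0056333)^−180) = $1,770.93.
Total interest on Option 2 = 180 × $1,770.93 − $200,000 = $118,767.40.
Option 1 is lower by $45,048.36.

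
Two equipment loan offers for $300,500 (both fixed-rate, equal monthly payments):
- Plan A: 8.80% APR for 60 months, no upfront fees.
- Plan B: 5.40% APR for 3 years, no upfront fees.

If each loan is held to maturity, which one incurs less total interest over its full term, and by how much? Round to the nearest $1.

Plan A: monthly rate = 8.8%/12 = 0.0073333; payment = 300,500 × 0.0073333 / (1 − (1+0.0073333)^−60) = $6,208.76.
Total interest on Plan A = 60 × $6,208.76 − $300,500 = $72,025.60.
Plan B: monthly rate = 5.4%/12 = 0.0045000; payment = 300,500 × 0.0045000 / (1 − (1+0.0045000)^−36) = $9,060.32.
Total interest on Plan B = 36 × $9,060.32 − $300,500 = $25,671.52.
Plan B is lower by $46,354.08.

Plan B by $46,354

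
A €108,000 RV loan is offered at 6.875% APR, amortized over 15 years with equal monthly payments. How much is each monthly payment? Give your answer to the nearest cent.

At 6.875% the monthly rate is 0.0057292, so the payment is 108,000 × 0.0057292 / (1 − 1.0057292^−180) = €963.20.

€963.20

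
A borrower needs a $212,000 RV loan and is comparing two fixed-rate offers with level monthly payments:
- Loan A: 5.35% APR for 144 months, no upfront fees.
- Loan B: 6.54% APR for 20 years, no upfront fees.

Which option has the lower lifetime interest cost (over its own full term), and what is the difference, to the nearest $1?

Loan A by $92,806

Loan A: at 5.35% the monthly rate is 0.0044583, so the payment is 212,000 × 0.0044583 / (1 − 1.0044583^−144) = $1,998.20.
Total interest on Loan A = 144 × $1,998.20 − $212,000 = $75,740.80.
Loan B: at 6.54% the monthly rate is 0.0054500, so the payment is 212,000 × 0.0054500 / (1 − 1.0054500^−240) = $1,585.61.
Total interest on Loan B = 240 × $1,585.61 − $212,000 = $168,546.40.
Loan A is lower by $92,805.60.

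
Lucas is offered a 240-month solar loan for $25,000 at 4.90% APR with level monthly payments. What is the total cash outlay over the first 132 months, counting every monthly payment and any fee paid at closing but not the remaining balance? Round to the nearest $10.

Monthly rate = 4.9%/12 = 0.0040833; payment = 25,000 × 0.0040833 / (1 − (1+0.0040833)^−240) = $163.61.
Total outlay = 132 × $163.61 = $21,596.52.

$21,600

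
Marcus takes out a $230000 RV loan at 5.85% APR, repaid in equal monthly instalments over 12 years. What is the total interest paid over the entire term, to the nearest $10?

At 5.85% the monthly rate is 0.0048750, so the payment is 230,000 × 0.0048750 / (1 − 1.0048750^−144) = $2,226.64.
Total paid = 144 × $2,226.64 = $320,636.16; interest = $320,636.16 − $230,000 = $90,636.16.

$90,640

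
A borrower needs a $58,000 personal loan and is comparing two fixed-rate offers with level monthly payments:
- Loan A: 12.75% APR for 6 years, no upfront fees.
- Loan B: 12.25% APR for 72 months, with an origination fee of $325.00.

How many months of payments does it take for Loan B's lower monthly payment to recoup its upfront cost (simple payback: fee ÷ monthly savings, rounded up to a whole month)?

22 months

Loan A: monthly rate = 12.75%/12 = 0.0106250; payment = 58,000 × 0.0106250 / (1 − (1+0.0106250)^−72) = $1,156.66.
Loan B: at 12.25% the monthly rate is 0.0102083, so the payment is 58,000 × 0.0102083 / (1 − 1.0102083^−72) = $1,141.47.
Monthly savings = $1,156.66 − $1,141.47 = $15.19.
Break-even = $325.00 / $15.19 = 21.40 → 22 months.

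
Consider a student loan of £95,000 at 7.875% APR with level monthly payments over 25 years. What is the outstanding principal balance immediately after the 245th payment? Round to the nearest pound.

With monthly rate i = 7.875%/12 = 0.0065625, the balance after k of n payments is P · [(1+i)^n − (1+i)^k] / [(1+i)^n − 1].
(1+0.0065625)^300 = 7.11580355 and (1+0.0065625)^245 = 4.96572760, so the balance is 95,000 × (7.11580355 − 4.96572760) / (7.11580355 − 1) = £33,398.26.

£33,398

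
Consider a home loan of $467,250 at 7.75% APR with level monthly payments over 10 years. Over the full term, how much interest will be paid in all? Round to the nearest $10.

$205,650

At 7.75% the monthly rate is 0.0064583, so the payment is 467,250 × 0.0064583 / (1 − 1.0064583^−120) = $5,607.50.
Total paid = 120 × $5,607.50 = $672,900.00; interest = $672,900.00 − $467,250 = $205,650.00.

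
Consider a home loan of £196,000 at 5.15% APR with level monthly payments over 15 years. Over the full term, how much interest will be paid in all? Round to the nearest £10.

£85,760

At 5.15% the monthly rate is 0.0042917, so the payment is 196,000 × 0.0042917 / (1 − 1.0042917^−180) = £1,565.31.
Total paid = 180 × £1,565.31 = £281,755.80; interest = £281,755.80 − £196,000 = £85,755.80.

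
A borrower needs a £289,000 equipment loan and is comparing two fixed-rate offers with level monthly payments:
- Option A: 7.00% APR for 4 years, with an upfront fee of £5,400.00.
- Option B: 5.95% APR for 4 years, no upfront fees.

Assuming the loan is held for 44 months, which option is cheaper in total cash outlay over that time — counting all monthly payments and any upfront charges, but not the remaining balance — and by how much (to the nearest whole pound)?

Option A: at 7.00% the monthly rate is 0.0058333, so the payment is 289,000 × 0.0058333 / (1 − 1.0058333^−48) = £6,920.46.
Option B: at 5.95% the monthly rate is 0.0049583, so the payment is 289,000 × 0.0049583 / (1 − 1.0049583^−48) = £6,780.55.
Over 44 months: Option A costs 44 × £6,920.46 + £5,400.00 = £309,900.24; Option B costs 44 × £6,780.55 = £298,344.20.
Option B is cheaper by £309,900.24 − £298,344.20 = £11,556.04.

Option B by £11,556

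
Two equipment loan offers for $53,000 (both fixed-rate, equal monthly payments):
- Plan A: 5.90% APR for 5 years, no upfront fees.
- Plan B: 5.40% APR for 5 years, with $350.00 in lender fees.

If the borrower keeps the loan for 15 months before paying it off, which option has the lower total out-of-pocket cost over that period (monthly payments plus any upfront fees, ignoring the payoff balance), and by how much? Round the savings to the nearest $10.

Plan A by $170

Plan A: at 5.90% the monthly rate is 0.0049167, so the payment is 53,000 × 0.0049167 / (1 − 1.0049167^−60) = $1,022.18.
Plan B: at 5.40% the monthly rate is 0.0045000, so the payment is 53,000 × 0.0045000 / (1 − 1.0045000^−60) = $1,009.92.
Over 15 months: Plan A costs 15 × $1,022.18 = $15,332.70; Plan B costs 15 × $1,009.92 + $350.00 = $15,498.80.
Plan A is cheaper by $15,498.80 − $15,332.70 = $166.10.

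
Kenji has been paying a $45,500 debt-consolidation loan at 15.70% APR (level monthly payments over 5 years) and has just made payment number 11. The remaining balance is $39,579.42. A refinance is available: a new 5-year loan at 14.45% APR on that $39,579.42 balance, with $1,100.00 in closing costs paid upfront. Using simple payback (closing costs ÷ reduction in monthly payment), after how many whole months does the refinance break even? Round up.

7 months

Current payment = 45,500 × 15.7%/12 / (1 − (1+0.0130833)^−60) = $1,099.23.
Refinanced payment = 39,579.42 × 0.0120417 / (1 − (1+0.0120417)^−60) = $930.20.
Monthly savings = $1,099.23 − $930.20 = $169.03.
Break-even = $1,100.00 / $169.03 = 6.51 → 7 months.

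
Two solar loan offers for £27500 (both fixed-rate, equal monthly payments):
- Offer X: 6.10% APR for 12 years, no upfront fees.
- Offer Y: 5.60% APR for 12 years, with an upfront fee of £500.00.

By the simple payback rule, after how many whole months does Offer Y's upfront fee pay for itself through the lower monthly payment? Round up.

71 months

Offer X: monthly rate = 6.1%/12 = 0.0050833; payment = 27,500 × 0.0050833 / (1 − (1+0.0050833)^−144) = £269.78.
Offer Y: at 5.60% the monthly rate is 0.0046667, so the payment is 27,500 × 0.0046667 / (1 − 1.0046667^−144) = £262.70.
Monthly savings = £269.78 − £262.70 = £7.08.
Break-even = £500.00 / £7.08 = 70.62 → 71 months.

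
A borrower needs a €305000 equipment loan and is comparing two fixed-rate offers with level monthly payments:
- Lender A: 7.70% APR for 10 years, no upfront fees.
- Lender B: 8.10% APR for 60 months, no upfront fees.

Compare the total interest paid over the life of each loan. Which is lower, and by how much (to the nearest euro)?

Lender A: at 7.70% the monthly rate is 0.0064167, so the payment is 305,000 × 0.0064167 / (1 − 1.0064167^−120) = €3,652.32.
Total interest on Lender A = 120 × €3,652.32 − €305,000 = €133,278.40.
Lender B: at 8.10% the monthly rate is 0.0067500, so the payment is 305,000 × 0.0067500 / (1 − 1.0067500^−60) = €6,198.91.
Total interest on Lender B = 60 × €6,198.91 − €305,000 = €66,934.60.
Lender B is lower by €66,343.80.

Lender B by €66,344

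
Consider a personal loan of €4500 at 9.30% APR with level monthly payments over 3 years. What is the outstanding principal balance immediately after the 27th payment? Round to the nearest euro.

With monthly rate i = 9.3%/12 = 0.0077500, the balance after k of n payments is P · [(1+i)^n − (1+i)^k] / [(1+i)^n − 1].
(1+0.0077500)^36 = 1.32038641 and (1+0.0077500)^27 = 1.23175911, so the balance is 4,500 × (1.32038641 − 1.23175911) / (1.32038641 − 1) = €1,244.82.

€1,245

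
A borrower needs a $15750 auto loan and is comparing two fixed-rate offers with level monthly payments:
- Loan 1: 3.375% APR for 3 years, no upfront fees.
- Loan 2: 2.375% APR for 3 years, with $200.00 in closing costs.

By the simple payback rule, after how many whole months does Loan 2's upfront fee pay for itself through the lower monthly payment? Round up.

Loan 1: monthly rate = 3.375%/12 = 0.0028125; payment = 15,750 × 0.0028125 / (1 − (1+0.0028125)^−36) = $460.64.
Loan 2: monthly rate = 2.375%/12 = 0.0019792; payment = 15,750 × 0.0019792 / (1 − (1+0.0019792)^−36) = $453.70.
Monthly savings = $460.64 − $453.70 = $6.94.
Break-even = $200.00 / $6.94 = 28.82 → 29 months.

29 months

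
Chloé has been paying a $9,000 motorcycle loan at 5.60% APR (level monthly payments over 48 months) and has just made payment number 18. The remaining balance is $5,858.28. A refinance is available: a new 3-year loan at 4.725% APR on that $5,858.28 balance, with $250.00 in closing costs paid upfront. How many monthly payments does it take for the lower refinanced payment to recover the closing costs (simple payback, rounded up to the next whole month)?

Current payment = 9,000 × 5.6%/12 / (1 − (1+0.0046667)^−48) = $209.72.
Refinanced payment = 5,858.28 × 0.0039375 / (1 − (1+0.0039375)^−36) = $174.86.
Monthly savings = $209.72 − $174.86 = $34.86.
Break-even = $250.00 / $34.86 = 7.17 → 8 months.

8 months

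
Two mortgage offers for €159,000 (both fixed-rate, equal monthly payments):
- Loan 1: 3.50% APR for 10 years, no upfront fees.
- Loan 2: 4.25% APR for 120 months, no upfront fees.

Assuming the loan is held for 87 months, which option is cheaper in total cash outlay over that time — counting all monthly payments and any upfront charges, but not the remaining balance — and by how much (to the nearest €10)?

Loan 1: monthly rate = 3.5%/12 = 0.0029167; payment = 159,000 × 0.0029167 / (1 − (1+0.0029167)^−120) = €1,572.29.
Loan 2: monthly rate = 4.25%/12 = 0.0035417; payment = 159,000 × 0.0035417 / (1 − (1+0.0035417)^−120) = €1,628.76.
Over 87 months: Loan 1 costs 87 × €1,572.29 = €136,789.23; Loan 2 costs 87 × €1,628.76 = €141,702.12.
Loan 1 is cheaper by €141,702.12 − €136,789.23 = €4,912.89.

Loan 1 by €4,910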